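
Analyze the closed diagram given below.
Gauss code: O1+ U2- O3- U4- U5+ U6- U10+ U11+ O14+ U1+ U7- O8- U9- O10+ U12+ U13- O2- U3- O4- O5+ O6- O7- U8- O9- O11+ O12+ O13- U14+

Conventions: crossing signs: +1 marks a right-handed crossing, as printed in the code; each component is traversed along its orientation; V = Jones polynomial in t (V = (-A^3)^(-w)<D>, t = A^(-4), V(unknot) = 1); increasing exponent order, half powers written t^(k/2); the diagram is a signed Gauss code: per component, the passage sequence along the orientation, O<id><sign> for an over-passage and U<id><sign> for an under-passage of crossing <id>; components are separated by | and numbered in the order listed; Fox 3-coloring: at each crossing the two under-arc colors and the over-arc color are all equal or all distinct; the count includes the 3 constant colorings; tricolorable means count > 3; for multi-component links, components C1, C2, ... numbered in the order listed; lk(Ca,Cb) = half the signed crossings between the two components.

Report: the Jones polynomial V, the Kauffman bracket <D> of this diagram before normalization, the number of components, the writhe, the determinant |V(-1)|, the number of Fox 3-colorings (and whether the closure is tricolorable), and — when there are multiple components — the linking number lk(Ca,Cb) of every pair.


Jones polynomial: V(t) = -t^-6 + 2t^-5 - 4t^-4 + 5t^-3 - 4t^-2 + 5t^-1 - 3 + 2t - t^2
<D> = -A^-14 + 2A^-10 - 3A^-6 + 5A^-2 - 4A^2 + 5A^6 - 4A^10 + 2A^14 - A^18; writhe -2
components 1, writhe -2 (14 crossings)
3-colorings: 9 of 3^14, det 27 — tricolorable
note: the span of V is 8, forcing >= 8 crossings in any diagram


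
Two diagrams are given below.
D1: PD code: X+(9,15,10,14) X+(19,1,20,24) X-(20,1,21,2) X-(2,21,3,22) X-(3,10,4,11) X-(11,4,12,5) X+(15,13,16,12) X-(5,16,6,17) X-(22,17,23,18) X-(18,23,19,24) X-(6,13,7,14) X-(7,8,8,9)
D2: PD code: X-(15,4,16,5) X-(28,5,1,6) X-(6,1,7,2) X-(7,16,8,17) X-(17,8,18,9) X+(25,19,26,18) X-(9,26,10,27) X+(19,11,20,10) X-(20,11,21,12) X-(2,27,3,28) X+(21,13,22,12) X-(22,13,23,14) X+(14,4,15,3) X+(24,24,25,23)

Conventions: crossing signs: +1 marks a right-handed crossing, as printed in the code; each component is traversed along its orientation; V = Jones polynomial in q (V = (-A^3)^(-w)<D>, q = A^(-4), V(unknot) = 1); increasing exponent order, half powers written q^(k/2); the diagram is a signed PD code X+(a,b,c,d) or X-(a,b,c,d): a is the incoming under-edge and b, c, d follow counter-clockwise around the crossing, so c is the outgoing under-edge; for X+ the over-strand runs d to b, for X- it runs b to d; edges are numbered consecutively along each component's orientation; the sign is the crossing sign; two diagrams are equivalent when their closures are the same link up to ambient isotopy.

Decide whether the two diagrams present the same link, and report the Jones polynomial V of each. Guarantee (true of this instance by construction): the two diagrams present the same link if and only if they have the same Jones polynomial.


same link: yes
V(D1) = q^-8 - 2q^-7 + q^-6 - 2q^-5 + 2q^-4 + q^-2  [12 crossings, <D> = A^-10 + 2A^-2 - 2A^2 + A^6 - 2A^10 + A^14, w = -6]
D2 (bracket A^-4 + 2A^4 - 2A^8 + A^12 - 2A^16 + A^20; 14 crossings at w = -4): V = q^-8 - 2q^-7 + q^-6 - 2q^-5 + 2q^-4 + q^-2
note: one V(q) for all 2 diagrams — one class (guaranteed)


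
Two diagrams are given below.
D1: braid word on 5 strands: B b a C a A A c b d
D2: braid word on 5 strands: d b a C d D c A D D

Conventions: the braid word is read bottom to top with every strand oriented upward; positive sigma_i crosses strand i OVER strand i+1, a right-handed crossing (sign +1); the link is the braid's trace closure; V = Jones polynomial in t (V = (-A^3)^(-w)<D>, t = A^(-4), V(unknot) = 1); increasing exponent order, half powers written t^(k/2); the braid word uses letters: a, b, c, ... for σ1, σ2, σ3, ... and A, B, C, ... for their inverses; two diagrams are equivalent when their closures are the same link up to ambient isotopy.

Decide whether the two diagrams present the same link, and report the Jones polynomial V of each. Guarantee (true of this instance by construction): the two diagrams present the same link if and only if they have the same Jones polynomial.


equivalent: yes
V(D1) = t^-1 + 2 + t  (w +2, c 10, <D> = A^2 + 2A^6 + A^10)
V(D2) = t^-1 + 2 + t  [10 crossings, <D> = A^-4 + 2 + A^4, w = 0]
key observation: D2 (10 crossings) and D1 (10) are Markov-related braid presentations


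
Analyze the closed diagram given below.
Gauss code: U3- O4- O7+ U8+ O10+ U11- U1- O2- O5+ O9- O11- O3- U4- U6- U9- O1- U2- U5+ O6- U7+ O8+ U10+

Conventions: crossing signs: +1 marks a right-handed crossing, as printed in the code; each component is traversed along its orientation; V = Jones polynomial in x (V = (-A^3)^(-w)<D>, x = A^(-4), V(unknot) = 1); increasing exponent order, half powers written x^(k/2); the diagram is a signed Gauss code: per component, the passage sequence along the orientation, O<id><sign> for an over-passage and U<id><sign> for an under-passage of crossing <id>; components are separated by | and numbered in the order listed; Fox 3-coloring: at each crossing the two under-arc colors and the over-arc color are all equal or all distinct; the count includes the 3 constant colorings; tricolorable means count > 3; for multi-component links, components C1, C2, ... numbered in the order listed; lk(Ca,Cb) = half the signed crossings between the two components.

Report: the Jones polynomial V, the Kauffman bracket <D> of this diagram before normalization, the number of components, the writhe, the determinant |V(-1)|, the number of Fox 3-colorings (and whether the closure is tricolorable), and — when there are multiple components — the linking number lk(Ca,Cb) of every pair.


V = -x^-5 + x^-4 - x^-3 + 2x^-2 - x^-1 + 2 - x
<D> = A^-13 - 2A^-9 + A^-5 - 2A^-1 + A^3 - A^7 + A^11 (w = -3)
1 component over 11 crossings, w = -3
9 Fox colorings among 3^11, |V(-1)| = 9: tricolorable
why: |V(-1)| = 9: so tricolorable, since 3 divides 9


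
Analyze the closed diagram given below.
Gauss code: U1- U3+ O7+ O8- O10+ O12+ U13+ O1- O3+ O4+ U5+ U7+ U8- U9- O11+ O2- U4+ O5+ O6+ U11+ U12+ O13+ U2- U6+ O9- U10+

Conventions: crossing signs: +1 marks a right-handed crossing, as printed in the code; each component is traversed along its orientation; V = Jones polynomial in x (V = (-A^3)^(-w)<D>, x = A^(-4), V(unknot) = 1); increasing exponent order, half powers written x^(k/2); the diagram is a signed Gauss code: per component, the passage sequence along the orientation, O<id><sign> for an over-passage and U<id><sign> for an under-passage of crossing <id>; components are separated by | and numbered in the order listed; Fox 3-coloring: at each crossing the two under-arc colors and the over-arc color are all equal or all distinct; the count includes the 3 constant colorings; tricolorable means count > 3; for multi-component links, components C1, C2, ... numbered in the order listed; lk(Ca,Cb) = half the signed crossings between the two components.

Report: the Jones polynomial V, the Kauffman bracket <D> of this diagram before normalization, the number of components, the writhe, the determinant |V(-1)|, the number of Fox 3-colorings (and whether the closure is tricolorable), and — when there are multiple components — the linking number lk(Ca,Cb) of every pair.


V = 2x - 2x^2 + 3x^3 - 3x^4 + 2x^5 - 2x^6 + x^7
<D> = -A^-13 + 2A^-9 - 2A^-5 + 3A^-1 - 3A^3 + 2A^7 - 2A^11 (w = +5)
1 component over 13 crossings, w = +5
9 Fox colorings among 3^13, |V(-1)| = 15: tricolorable
why: the span of V is 6, forcing >= 6 crossings in any diagram


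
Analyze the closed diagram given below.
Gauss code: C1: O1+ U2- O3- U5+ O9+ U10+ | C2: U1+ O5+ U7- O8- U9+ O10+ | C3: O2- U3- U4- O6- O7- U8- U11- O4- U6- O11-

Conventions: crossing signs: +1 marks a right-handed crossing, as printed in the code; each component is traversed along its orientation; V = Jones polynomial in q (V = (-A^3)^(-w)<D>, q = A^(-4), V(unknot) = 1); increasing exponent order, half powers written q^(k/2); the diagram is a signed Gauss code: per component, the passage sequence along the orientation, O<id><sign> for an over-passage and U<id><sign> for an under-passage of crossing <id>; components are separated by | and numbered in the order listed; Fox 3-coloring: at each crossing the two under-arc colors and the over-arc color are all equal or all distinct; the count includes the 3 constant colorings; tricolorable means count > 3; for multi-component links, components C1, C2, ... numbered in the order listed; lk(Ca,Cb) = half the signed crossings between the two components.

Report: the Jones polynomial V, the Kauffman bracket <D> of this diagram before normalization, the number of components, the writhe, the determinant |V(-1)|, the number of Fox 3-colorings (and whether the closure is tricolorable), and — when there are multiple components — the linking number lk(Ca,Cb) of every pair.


V(q) = -2q^-6 + 4q^-5 - 6q^-4 + 9q^-3 - 8q^-2 + 9q^-1 - 6 + 5q - 2q^2 + q^3
bracket: -A^-21 + 2A^-17 - 5A^-13 + 6A^-9 - 9A^-5 + 8A^-1 - 9A^3 + 6A^7 - 4A^11 + 2A^15, w = -3
3 components, writhe -3, over 11 crossings
lk(C1,C2) = +2
linking number lk(C1,C3) = -1
lk(C2,C3): -1
det 52, colorings 3 of 3^11 — not tricolorable
observation: w = -3 shifts under R1 moves; the (-A^3)^(3) factor cancels that in V


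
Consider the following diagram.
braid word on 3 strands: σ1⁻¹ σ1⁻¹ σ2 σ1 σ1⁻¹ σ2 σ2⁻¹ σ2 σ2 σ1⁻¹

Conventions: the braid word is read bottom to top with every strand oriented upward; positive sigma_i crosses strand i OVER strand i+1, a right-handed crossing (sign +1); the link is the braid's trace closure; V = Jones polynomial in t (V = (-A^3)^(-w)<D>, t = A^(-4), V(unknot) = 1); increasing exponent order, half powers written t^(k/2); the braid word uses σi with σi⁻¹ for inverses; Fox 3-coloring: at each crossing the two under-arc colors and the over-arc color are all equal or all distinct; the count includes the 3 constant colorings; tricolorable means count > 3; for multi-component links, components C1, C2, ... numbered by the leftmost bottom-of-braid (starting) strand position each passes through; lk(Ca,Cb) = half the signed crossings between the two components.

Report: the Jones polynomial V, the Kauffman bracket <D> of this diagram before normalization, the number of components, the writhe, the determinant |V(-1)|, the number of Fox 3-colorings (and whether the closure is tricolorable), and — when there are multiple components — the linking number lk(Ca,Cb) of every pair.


V(t) = -t^-3 + t^-2 - t^-1 + 3 - t + t^2 - t^3
bracket: -A^-12 + A^-8 - A^-4 + 3 - A^4 + A^8 - A^12, w = 0
1 component, writhe 0, over 10 crossings
det 9, colorings 27 of 3^10 — tricolorable
observation: the span of V is 6, forcing >= 6 crossings in any diagram


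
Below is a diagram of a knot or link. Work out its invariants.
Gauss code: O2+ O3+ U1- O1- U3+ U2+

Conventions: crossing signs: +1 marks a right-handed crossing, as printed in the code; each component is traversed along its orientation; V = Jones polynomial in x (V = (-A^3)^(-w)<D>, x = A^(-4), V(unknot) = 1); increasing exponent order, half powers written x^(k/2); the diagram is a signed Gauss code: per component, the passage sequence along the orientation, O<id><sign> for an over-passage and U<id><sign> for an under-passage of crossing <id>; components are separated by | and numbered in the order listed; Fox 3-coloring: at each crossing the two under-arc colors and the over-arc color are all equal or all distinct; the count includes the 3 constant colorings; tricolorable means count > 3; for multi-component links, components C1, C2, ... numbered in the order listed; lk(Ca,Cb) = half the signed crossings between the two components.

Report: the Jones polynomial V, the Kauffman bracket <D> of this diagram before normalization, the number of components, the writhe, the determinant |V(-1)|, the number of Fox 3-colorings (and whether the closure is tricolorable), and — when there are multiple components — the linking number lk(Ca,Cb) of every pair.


Jones polynomial: V(x) = 1
<D> = -A^3; writhe +1
components 1, writhe +1 (3 crossings)
3-colorings: 3 of 3^3, det 1 — not tricolorable
note: det 1 = |V(-1)|; not divisible by 3, so not tricolorable


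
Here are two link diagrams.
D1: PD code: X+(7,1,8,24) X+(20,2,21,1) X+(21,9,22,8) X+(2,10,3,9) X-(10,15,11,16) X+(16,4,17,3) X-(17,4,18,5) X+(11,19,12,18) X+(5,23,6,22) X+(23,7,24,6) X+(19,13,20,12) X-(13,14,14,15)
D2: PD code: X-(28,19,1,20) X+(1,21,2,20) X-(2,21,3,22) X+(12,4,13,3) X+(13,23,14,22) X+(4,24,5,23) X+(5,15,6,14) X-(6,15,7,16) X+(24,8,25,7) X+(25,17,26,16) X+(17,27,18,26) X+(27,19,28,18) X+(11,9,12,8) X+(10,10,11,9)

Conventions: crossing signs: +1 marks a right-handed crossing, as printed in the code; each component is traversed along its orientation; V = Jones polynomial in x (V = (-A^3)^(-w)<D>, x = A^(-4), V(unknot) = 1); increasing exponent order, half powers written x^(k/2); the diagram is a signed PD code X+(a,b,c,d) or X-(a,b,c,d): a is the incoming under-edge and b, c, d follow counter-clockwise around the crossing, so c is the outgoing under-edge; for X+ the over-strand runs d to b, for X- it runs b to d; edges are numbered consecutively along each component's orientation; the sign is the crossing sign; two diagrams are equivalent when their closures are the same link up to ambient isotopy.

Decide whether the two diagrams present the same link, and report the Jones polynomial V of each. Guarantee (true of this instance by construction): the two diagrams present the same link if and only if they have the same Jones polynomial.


same link: yes
V(D1) = x^2 + x^4 - x^5 + x^6 - x^7  [12 crossings, <D> = -A^-10 + A^-6 - A^-2 + A^2 + A^10, w = +6]
D2 (bracket -A^-4 + 1 - A^4 + A^8 + A^16; 14 crossings at w = +8): V = x^2 + x^4 - x^5 + x^6 - x^7
note: one V(x) for all 2 diagrams — one class (guaranteed)


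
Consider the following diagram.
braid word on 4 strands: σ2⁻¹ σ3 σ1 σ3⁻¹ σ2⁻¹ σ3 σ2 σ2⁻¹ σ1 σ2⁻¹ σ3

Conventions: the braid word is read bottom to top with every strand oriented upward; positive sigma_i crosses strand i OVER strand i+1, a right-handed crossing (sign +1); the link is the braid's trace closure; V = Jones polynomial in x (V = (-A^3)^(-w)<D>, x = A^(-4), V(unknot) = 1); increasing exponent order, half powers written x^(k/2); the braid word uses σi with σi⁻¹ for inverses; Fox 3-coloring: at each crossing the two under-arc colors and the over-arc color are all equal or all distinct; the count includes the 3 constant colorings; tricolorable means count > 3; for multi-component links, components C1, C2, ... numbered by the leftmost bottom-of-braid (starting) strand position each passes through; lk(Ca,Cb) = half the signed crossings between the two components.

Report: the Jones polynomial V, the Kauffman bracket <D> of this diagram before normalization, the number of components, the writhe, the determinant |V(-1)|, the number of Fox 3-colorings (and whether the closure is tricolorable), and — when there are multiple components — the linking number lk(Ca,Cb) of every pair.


V = -x^-3 + 3x^-2 - 3x^-1 + 4 - 4x + 3x^2 - 2x^3 + x^4
<D> = -A^-13 + 2A^-9 - 3A^-5 + 4A^-1 - 4A^3 + 3A^7 - 3A^11 + A^15 (w = +1)
1 component over 11 crossings, w = +1
9 Fox colorings among 3^11, |V(-1)| = 21: tricolorable
why: the span of V is 7, forcing >= 7 crossings in any diagram


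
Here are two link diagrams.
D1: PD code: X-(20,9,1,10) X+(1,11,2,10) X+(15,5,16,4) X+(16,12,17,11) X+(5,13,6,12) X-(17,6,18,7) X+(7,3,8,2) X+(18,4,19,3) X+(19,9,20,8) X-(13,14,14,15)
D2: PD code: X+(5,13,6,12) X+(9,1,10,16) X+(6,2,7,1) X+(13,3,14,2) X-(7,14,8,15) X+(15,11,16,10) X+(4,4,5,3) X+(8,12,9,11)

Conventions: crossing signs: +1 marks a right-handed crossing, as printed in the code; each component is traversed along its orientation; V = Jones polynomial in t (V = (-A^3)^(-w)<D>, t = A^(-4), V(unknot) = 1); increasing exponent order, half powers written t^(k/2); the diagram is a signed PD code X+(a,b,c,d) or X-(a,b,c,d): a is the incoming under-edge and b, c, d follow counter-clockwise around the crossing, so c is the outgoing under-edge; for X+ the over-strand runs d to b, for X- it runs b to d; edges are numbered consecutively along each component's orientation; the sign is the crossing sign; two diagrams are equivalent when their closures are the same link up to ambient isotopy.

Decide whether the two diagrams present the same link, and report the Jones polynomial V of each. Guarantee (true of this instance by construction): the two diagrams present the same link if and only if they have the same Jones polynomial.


equivalent: yes
V(D1) = t + t^3 - t^4  (w +4, c 10, <D> = -A^-4 + 1 + A^8)
V(D2) = t + t^3 - t^4  (w +6, c 8, <D> = -A^2 + A^6 + A^14)
why: Reidemeister moves carry D1 (10 crossings) to D2 (8)


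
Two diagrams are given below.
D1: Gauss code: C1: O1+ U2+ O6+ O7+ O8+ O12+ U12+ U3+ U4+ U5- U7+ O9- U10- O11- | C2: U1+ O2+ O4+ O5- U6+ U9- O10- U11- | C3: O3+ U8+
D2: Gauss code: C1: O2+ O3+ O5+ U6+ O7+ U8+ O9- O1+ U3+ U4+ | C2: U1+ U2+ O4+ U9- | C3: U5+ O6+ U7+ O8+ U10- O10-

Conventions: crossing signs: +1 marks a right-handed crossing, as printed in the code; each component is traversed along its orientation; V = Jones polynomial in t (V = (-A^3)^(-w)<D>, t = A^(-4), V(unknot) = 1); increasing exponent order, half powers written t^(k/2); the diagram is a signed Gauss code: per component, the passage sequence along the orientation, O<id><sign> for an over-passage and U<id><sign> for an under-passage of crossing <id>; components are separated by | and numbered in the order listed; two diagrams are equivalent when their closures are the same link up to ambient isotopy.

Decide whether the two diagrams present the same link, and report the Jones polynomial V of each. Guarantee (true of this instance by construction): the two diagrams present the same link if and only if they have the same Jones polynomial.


same link: no
V(D1) = 1 + t + t^2 + t^3  [12 crossings, <D> = 1 + A^4 + A^8 + A^12, w = +4]
V(D2) = t^2 + 2t^4 - t^5 + 2t^6 - t^7 + t^8  (w +6, c 10, <D> = A^-14 - A^-10 + 2A^-6 - A^-2 + 2A^2 + A^10)
note: comparing 2 Jones polynomials yields 2 groups


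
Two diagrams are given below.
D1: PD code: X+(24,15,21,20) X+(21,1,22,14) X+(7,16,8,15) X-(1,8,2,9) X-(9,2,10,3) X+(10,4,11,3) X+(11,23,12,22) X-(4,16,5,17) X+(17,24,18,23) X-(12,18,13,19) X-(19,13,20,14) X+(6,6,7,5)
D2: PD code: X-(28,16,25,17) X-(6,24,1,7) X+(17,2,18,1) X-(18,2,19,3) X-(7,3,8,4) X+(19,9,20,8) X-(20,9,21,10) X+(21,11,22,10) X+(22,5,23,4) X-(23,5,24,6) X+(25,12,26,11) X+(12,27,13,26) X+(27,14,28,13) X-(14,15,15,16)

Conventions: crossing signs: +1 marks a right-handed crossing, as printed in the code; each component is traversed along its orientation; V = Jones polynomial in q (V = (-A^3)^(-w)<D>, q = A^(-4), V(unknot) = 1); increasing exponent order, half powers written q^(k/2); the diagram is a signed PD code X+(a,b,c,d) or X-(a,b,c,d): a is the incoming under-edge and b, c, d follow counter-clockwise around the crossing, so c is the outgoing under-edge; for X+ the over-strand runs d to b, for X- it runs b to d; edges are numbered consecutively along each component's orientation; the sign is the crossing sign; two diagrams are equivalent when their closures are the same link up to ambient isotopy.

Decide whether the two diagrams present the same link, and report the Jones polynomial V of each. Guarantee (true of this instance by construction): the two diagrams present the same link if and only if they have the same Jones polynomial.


equivalent: no
V(D1) = 2 + q^2 + q^4  (w +2, c 12, <D> = A^-10 + A^-2 + 2A^6)
V(D2) = q^-2 + 2 + q^2  [14 crossings, <D> = A^-8 + 2 + A^8, w = 0]
key observation: comparing 2 Jones polynomials yields 2 groups


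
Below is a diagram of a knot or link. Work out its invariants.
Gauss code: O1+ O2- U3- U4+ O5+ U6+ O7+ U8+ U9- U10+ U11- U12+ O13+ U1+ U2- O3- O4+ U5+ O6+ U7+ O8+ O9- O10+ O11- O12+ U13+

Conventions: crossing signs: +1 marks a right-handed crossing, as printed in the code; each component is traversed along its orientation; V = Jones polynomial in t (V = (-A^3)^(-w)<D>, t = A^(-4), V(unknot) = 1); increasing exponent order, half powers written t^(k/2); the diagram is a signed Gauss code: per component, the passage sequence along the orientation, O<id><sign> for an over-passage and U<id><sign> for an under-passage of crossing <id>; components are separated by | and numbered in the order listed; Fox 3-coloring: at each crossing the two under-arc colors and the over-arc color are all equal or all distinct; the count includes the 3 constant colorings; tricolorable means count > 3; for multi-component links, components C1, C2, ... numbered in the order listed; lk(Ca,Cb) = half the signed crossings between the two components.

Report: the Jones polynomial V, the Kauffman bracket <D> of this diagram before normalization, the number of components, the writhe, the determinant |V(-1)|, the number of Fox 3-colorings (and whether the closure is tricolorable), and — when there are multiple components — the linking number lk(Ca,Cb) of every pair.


V = t^2 + t^4 - t^5 + t^6 - t^7
<D> = A^-13 - A^-9 + A^-5 - A^-1 - A^7 (w = +5)
1 component over 13 crossings, w = +5
3 Fox colorings among 3^13, |V(-1)| = 5: not tricolorable
why: det 5 = |V(-1)|; not divisible by 3, so not tricolorable


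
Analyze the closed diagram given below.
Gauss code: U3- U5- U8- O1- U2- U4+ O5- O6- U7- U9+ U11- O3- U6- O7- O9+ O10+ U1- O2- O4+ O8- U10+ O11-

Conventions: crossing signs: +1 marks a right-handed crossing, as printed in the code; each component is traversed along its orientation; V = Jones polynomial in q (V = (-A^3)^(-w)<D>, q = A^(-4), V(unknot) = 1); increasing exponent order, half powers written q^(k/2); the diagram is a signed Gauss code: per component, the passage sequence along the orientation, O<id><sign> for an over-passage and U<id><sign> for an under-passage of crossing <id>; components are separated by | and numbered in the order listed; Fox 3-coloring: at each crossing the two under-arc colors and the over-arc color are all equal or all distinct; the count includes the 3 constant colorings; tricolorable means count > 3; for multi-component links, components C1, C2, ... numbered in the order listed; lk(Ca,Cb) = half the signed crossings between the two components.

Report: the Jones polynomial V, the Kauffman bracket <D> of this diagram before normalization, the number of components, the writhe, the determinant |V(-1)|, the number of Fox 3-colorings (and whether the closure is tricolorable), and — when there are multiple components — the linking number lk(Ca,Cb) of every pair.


V = -q^-6 + q^-5 - q^-4 + 2q^-3 - q^-2 + q^-1
<D> = -A^-11 + A^-7 - 2A^-3 + A - A^5 + A^9 (w = -5)
1 component over 11 crossings, w = -5
3 Fox colorings among 3^11, |V(-1)| = 7: not tricolorable
why: w = -5 shifts under R1 moves; the (-A^3)^(5) factor cancels that in V


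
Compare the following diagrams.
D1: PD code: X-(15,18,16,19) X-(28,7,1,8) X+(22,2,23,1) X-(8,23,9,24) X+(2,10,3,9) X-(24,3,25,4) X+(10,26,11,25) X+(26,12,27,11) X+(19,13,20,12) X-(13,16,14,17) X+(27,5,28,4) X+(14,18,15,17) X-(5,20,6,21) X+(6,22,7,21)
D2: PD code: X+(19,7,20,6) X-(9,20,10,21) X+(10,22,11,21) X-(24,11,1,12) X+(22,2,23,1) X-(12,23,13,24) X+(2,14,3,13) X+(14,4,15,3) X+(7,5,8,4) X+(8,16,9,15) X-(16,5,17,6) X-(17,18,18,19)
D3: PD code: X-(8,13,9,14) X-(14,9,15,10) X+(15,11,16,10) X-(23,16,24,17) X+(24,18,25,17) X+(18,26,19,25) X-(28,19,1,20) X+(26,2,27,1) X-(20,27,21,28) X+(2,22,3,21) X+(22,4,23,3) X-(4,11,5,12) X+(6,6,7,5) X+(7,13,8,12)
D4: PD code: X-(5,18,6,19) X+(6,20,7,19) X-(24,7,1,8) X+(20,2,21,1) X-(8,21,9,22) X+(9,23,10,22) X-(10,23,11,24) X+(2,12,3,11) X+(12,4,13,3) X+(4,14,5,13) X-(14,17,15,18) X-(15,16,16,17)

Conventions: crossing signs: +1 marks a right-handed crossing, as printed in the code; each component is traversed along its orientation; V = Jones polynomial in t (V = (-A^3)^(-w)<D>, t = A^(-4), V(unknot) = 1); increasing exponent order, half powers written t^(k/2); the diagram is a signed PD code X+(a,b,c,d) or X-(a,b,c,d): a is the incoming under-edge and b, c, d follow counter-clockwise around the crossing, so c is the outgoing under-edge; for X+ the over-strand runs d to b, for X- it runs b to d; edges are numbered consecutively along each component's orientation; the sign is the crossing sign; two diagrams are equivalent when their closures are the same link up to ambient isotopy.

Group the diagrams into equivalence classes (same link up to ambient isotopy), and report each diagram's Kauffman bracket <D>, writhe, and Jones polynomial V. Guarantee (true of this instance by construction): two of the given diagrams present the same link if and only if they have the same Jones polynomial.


classes: {D1, D2, D3, D4}
V(D1) = t^-1 - 1 + 2t - 2t^2 + 2t^3 - 2t^4 + t^5  [14 crossings, <D> = A^-14 - 2A^-10 + 2A^-6 - 2A^-2 + 2A^2 - A^6 + A^10, w = +2]
V(D2) = t^-1 - 1 + 2t - 2t^2 + 2t^3 - 2t^4 + t^5  (w +2, c 12, <D> = A^-14 - 2A^-10 + 2A^-6 - 2A^-2 + 2A^2 - A^6 + A^10)
V(D3) = t^-1 - 1 + 2t - 2t^2 + 2t^3 - 2t^4 + t^5  [14 crossings, <D> = A^-14 - 2A^-10 + 2A^-6 - 2A^-2 + 2A^2 - A^6 + A^10, w = +2]
V(D4) = t^-1 - 1 + 2t - 2t^2 + 2t^3 - 2t^4 + t^5  (w 0, c 12, <D> = A^-20 - 2A^-16 + 2A^-12 - 2A^-8 + 2A^-4 - 1 + A^4)
note: one V(t) for all 4 diagrams — one class (guaranteed)


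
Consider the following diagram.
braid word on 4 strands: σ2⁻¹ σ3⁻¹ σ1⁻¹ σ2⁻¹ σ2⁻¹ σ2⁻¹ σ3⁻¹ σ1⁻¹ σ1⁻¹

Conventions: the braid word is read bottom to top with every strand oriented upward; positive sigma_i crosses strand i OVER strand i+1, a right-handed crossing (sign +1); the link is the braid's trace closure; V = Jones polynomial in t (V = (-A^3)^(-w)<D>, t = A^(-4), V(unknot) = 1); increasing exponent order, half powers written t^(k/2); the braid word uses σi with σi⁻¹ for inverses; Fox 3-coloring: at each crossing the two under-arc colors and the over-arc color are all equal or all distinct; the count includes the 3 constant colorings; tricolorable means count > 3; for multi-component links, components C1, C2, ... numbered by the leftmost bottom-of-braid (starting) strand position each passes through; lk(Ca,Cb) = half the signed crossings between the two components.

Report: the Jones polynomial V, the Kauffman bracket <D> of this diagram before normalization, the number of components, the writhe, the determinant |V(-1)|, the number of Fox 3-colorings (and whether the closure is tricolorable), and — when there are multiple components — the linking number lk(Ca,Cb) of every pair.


V(t) = -t^-8 + t^-5 + t^-3
bracket: -A^-15 - A^-7 + A^5, w = -9
1 component, writhe -9, over 9 crossings
det 3, colorings 9 of 3^9 — tricolorable
observation: V spans 5 powers of t: at least 5 crossings in any diagram


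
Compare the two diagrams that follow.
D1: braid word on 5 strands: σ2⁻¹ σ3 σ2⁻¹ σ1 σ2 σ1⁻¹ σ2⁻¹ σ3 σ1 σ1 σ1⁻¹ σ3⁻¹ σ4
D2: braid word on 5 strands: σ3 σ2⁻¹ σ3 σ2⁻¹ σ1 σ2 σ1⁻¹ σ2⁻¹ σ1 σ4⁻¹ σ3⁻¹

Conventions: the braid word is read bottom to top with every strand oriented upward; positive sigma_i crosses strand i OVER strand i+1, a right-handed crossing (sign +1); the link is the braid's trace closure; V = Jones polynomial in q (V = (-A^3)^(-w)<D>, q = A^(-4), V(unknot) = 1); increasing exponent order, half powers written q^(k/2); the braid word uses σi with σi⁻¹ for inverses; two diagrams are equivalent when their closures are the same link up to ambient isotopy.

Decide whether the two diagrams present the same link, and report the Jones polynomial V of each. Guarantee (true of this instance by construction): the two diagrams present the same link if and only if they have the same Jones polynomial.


equivalent: yes
D1 (bracket A^-3 + 2A^5 - A^9 + A^13 - A^17; 13 crossings at w = +1): V = q^(-7/2) - q^(-5/2) + q^(-3/2) - 2q^(-1/2) - q^(3/2)
V(D2) = q^(-7/2) - q^(-5/2) + q^(-3/2) - 2q^(-1/2) - q^(3/2)  [11 crossings, <D> = A^-9 + 2A^-1 - A^3 + A^7 - A^11, w = -1]
observation: D2 (11 crossings) and D1 (13) are Markov-related braid presentations


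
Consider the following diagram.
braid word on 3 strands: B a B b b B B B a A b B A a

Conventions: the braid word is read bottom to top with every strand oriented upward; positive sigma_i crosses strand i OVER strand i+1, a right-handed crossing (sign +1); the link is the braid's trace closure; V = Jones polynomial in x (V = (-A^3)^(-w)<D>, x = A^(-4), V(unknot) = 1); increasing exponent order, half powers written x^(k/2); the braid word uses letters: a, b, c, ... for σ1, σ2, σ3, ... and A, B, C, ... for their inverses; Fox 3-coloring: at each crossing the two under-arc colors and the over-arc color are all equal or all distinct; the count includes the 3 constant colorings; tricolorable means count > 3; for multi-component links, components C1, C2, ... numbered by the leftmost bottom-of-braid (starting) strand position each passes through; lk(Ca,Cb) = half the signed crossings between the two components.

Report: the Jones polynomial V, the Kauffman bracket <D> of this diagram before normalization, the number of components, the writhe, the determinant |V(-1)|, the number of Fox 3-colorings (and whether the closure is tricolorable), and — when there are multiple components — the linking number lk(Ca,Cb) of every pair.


V(x) = -x^-4 + x^-3 + x^-1
bracket: A^-2 + A^6 - A^10, w = -2
1 component, writhe -2, over 14 crossings
det 3, colorings 9 of 3^14 — tricolorable
observation: w = -2 shifts under R1 moves; the (-A^3)^(2) factor cancels that in V


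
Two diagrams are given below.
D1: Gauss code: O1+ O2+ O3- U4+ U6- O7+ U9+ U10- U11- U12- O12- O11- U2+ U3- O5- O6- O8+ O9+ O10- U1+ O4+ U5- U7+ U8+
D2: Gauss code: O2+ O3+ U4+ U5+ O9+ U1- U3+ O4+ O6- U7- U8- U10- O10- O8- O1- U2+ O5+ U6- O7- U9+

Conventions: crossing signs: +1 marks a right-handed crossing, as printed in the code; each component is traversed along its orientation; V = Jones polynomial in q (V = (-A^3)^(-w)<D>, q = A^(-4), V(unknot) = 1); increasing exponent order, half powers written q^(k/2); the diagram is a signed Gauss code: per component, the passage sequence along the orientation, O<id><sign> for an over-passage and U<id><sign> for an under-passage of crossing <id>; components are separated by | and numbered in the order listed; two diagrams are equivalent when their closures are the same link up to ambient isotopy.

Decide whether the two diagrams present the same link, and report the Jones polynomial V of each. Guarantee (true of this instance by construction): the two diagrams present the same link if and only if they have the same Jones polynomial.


equivalent: no
D1 (bracket -A^-16 + A^-12 + A^-4; 12 crossings at w = 0): V = q + q^3 - q^4
D2 (bracket -A^-20 + A^-16 - A^-12 + 2A^-8 - A^-4 + 2 - A^4; 10 crossings at w = 0): V = -q^-1 + 2 - q + 2q^2 - q^3 + q^4 - q^5
key observation: 2 values of V(q) split the 2 diagrams


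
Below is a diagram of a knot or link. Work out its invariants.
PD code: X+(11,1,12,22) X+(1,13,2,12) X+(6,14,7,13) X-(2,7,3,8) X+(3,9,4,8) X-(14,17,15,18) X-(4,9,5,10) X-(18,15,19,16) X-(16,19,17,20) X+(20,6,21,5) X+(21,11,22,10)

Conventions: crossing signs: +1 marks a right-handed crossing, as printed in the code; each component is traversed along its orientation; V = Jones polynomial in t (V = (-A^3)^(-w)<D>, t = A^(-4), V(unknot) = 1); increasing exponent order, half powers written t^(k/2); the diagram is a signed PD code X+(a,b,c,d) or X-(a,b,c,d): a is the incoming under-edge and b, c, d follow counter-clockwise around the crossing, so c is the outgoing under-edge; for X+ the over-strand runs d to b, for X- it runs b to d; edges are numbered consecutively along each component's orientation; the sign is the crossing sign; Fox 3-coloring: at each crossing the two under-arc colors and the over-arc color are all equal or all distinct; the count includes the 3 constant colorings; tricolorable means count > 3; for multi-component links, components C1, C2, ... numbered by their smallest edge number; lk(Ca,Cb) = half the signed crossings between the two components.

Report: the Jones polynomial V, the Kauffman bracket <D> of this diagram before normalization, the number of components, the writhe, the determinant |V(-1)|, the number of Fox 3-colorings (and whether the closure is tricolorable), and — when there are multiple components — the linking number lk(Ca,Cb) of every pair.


Jones polynomial: V(t) = -t^-3 + 2t^-2 - 3t^-1 + 4 - 3t + 4t^2 - 2t^3 + t^4 - t^5
<D> = A^-17 - A^-13 + 2A^-9 - 4A^-5 + 3A^-1 - 4A^3 + 3A^7 - 2A^11 + A^15; writhe +1
components 1, writhe +1 (11 crossings)
3-colorings: 9 of 3^11, det 21 — tricolorable
note: |V(-1)| = 21: so tricolorable, since 3 divides 21


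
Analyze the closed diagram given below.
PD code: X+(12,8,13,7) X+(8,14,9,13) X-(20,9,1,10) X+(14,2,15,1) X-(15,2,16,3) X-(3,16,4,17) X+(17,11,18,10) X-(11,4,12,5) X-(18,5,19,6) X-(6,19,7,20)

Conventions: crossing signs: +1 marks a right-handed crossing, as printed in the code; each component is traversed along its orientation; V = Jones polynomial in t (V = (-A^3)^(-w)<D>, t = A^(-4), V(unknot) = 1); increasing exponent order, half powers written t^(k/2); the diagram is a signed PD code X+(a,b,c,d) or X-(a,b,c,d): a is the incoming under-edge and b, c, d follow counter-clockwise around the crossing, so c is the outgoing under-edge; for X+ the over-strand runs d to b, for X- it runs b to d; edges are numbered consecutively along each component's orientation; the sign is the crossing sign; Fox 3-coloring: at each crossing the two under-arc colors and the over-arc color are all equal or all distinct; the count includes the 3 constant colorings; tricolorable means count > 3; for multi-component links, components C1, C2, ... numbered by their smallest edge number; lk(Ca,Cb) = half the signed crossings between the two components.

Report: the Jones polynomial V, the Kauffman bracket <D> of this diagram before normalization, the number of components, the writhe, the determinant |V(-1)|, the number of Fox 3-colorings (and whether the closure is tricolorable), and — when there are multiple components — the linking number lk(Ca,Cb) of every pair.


Jones polynomial: V(t) = -t^-5 + t^-4 - t^-3 + 2t^-2 - t^-1 + 2 - t
<D> = -A^-10 + 2A^-6 - A^-2 + 2A^2 - A^6 + A^10 - A^14; writhe -2
components 1, writhe -2 (10 crossings)
3-colorings: 9 of 3^10, det 9 — tricolorable
note: det 9 = |V(-1)|; divisible by 3, so tricolorable


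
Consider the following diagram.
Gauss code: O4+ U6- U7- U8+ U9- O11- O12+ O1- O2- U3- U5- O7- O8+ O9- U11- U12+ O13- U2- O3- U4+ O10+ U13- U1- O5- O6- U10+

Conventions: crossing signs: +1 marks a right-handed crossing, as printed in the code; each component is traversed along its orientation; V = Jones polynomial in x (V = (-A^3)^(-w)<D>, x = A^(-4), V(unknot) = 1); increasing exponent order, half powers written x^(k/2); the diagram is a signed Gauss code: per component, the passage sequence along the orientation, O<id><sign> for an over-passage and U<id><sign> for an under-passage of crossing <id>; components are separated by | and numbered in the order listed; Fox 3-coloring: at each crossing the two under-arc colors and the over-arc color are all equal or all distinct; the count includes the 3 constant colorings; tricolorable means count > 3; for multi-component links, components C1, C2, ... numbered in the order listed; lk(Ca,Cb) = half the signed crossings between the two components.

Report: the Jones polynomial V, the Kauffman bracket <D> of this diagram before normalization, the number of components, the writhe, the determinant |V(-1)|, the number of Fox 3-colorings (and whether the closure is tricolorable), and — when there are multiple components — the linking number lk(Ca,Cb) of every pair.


V = -x^-7 + 2x^-6 - 2x^-5 + 2x^-4 - 2x^-3 + 2x^-2 - x^-1 + 1
<D> = -A^-15 + A^-11 - 2A^-7 + 2A^-3 - 2A + 2A^5 - 2A^9 + A^13 (w = -5)
1 component over 13 crossings, w = -5
3 Fox colorings among 3^13, |V(-1)| = 13: not tricolorable
why: det 13 = |V(-1)|; not divisible by 3, so not tricolorable


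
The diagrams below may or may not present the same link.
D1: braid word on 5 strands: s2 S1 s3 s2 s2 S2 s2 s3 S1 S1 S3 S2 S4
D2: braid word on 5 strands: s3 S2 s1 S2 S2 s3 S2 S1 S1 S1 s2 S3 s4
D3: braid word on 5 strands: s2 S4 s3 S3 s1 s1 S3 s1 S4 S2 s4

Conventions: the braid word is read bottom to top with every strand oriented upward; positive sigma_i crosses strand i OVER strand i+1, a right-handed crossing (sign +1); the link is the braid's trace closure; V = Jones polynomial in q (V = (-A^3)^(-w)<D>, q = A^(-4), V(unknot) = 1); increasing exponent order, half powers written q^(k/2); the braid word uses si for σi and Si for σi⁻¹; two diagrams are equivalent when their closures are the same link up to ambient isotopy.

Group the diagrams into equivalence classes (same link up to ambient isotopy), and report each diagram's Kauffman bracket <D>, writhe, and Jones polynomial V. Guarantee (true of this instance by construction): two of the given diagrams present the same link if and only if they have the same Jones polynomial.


classes: {D1} | {D2} | {D3}
V(D1) = q^(-7/2) - q^(-5/2) + q^(-3/2) - 2q^(-1/2) - q^(3/2)  [13 crossings, <D> = A^-9 + 2A^-1 - A^3 + A^7 - A^11, w = -1]
V(D2) = q^(-13/2) - q^(-11/2) + q^(-9/2) - 2q^(-7/2) - q^(-3/2)  [13 crossings, <D> = A^-3 + 2A^5 - A^9 + A^13 - A^17, w = -3]
V(D3) = -q^(1/2) - q^(3/2) - q^(5/2) + q^(9/2)  (w +1, c 11, <D> = -A^-15 + A^-7 + A^-3 + A)
insight: 3 classes among 3 diagrams; unequal V(q) rules out equality


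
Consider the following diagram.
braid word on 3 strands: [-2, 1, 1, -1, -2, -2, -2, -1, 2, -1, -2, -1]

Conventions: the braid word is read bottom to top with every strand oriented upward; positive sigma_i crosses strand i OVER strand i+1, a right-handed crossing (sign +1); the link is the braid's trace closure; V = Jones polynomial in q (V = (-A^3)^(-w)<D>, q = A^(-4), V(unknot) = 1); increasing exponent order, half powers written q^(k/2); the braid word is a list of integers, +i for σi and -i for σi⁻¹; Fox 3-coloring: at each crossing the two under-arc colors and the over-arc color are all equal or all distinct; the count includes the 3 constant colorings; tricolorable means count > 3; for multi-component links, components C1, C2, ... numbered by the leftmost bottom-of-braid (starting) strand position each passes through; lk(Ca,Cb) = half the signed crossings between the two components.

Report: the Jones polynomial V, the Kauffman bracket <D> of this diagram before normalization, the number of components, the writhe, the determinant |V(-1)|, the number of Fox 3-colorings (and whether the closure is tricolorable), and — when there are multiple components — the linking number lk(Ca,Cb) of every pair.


V(q) = -q^-9 + 2q^-8 - 3q^-7 + 3q^-6 - 3q^-5 + 3q^-4 - q^-3 + q^-2
bracket: A^-10 - A^-6 + 3A^-2 - 3A^2 + 3A^6 - 3A^10 + 2A^14 - A^18, w = -6
1 component, writhe -6, over 12 crossings
det 17, colorings 3 of 3^12 — not tricolorable
observation: free reduction leaves σ2⁻¹ σ1 σ2⁻¹ σ2⁻¹ σ2⁻¹ σ1⁻¹ σ2 σ1⁻¹ σ2⁻¹ σ1⁻¹ of the original 12 letters


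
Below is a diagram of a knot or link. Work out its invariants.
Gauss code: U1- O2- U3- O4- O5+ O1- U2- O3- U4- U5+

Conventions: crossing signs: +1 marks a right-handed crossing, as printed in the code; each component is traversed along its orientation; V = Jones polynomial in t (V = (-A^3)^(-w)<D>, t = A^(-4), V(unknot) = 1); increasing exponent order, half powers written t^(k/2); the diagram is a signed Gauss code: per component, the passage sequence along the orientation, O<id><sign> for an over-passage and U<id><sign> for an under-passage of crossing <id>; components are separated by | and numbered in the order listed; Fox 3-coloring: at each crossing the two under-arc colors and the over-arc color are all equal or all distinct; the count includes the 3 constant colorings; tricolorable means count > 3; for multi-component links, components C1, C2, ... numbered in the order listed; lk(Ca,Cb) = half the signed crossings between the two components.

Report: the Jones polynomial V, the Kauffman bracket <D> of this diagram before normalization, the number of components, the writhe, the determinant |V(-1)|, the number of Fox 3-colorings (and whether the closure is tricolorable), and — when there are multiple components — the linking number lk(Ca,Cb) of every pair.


V = -t^-4 + t^-3 + t^-1
<D> = -A^-5 - A^3 + A^7 (w = -3)
1 component over 5 crossings, w = -3
9 Fox colorings among 3^5, |V(-1)| = 3: tricolorable
why: V spans 3 powers of t: at least 3 crossings in any diagram
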